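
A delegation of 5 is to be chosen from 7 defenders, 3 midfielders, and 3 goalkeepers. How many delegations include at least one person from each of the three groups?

798

With no constraint there are C(13,5) = 1287 possible selections.
Selections missing a whole group: no defenders → C(6,5) = 6; no midfielders → C(10,5) = 252; no goalkeepers → C(10,5) = 252.
Add back selections omitting two groups (i.e. drawn from a single group): C(7,5) + C(3,5) + C(3,5) = 21.
By inclusion–exclusion: 1287 − 510 + 21 = 798.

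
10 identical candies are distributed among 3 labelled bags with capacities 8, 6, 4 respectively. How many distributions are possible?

By stars and bars, unrestricted non-negative solutions to x_1+…+x_3 = 10 number C(10+2,2) = 66.
Subtract solutions that violate a single cap (substitute x_i' = x_i − (cap_i+1)): x_1 ≥ 9 gives C(3,2) = 3; x_2 ≥ 7 gives C(5,2) = 10; x_3 ≥ 5 gives C(7,2) = 21. Together 34.
No two caps can be exceeded simultaneously, so the pair terms are all 0.
By inclusion–exclusion the count is 66 − 34 + 0 = 32.

32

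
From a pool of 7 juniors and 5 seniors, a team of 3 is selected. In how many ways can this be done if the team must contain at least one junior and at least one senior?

175

Total 3-person selections from all 12: C(12,3) = 220.
Selections missing a whole group: no juniors → C(5,3) = 10; no seniors → C(7,3) = 35.
Both groups omitted at once is impossible, so 220 − 45 = 175.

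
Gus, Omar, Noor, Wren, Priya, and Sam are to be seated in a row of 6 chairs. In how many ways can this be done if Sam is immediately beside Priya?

240

Place the 4 others and the Sam-Priya pair as 5 objects in a line; the pair has 2 internal arrangements.
That gives 2 × 5! = 2 × 120 = 240.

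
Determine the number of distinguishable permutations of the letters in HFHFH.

HFHFH has 5 letters with F appearing twice and H appearing 3 times.
The number of distinct arrangements is 5!/(3!·2!) = 120/12 = 10.

10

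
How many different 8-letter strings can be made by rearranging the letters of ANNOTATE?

Letter multiplicities in ANNOTATE: A×2, E×1, N×2, O×1, T×2.
The number of distinct arrangements is 8!/(2!·2!·2!) = 40320/8 = 5040.

5040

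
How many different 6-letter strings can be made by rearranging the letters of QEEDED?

60

The 6 letters of QEEDED have repeats: D appearing twice and E appearing 3 times.
So there are 6! / (3!·2!) = 60 distinguishable arrangements.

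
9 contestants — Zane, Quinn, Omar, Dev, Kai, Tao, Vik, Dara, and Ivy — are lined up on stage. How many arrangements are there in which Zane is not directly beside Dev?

There are 9! = 362880 arrangements in all. If Zane and Dev are adjacent, merging them into one block gives 2·(8)! = 80640 arrangements.
Complementary counting: 362880 − 80640 = 282240.

282240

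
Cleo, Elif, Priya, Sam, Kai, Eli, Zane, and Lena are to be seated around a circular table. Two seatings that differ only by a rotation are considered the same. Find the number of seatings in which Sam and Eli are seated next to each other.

1440

Glue Sam and Eli into a block (2 internal orders). Seating 7 units around a circle gives (6)! arrangements.
So 2 × (6)! = 2 × 720 = 1440.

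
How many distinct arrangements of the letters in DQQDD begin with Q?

With the first slot taken by Q, it remains to arrange the other 4 letters (DQDD).
Those 4 letters have D appearing 3 times, giving (4)!/(3!) = 4.

4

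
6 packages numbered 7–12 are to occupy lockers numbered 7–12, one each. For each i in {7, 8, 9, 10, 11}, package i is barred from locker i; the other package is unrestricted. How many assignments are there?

309

Let Aᵢ (for 7 ≤ i ≤ 11) be the placements that put package i in its forbidden locker. Any j of these fix j positions, leaving (6−j)! ways to fill the rest, and there are C(5,j) ways to pick which j.
By inclusion–exclusion, the number of valid placements is Σ_{j=0}^{5} (−1)^j C(5,j)·(6−j)!.
Computing: 720 − 600 + 240 − 60 + 10 − 1 = 309.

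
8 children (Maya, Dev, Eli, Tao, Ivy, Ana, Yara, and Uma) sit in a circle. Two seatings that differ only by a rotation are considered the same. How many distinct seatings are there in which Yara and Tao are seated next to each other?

1440

Glue Yara and Tao into a block (2 internal orders). Seating 7 units around a circle gives (6)! arrangements.
So 2 × (6)! = 2 × 720 = 1440.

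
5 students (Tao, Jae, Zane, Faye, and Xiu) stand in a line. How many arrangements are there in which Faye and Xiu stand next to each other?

Place the 3 others and the Faye-Xiu pair as 4 objects in a line; the pair has 2 internal arrangements.
So the count is 2·(4)! = 48.

48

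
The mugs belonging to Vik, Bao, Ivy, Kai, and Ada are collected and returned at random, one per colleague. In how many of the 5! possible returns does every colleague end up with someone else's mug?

44

Let Aᵢ be the assignments in which colleague i gets their own mug. We want the size of the complement of A₁∪…∪A_5.
By inclusion–exclusion this is Σ_{j=0}^{5} (−1)^j C(5,j)·(5−j)!.
Computing: 120 − 120 + 60 − 20 + 5 − 1 = 44.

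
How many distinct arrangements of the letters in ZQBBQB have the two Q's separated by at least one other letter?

There are 6!/(3!·2!) = 60 arrangements of ZQBBQB in total.
Arrangements with the Q's together: treat QQ as one letter, giving (5)!/(3!) = 20.
Subtracting, 60 − 20 = 40 arrangements keep the Q's apart.

40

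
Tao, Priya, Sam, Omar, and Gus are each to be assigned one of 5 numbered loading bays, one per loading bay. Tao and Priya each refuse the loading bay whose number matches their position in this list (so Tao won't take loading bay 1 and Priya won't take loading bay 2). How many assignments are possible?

78

Let Aᵢ (for i ∈ {1, 2}) be the placements that put person i in their forbidden loading bay. Any j of these fix j positions, leaving (5−j)! ways to fill the rest, and there are C(2,j) ways to pick which j.
By inclusion–exclusion, the number of valid placements is Σ_{j=0}^{2} (−1)^j C(2,j)·(5−j)!.
Computing: 120 − 48 + 6 = 78.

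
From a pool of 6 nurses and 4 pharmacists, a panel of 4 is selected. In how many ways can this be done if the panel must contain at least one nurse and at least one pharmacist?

With no constraint there are C(10,4) = 210 possible selections.
Subtract selections that omit an entire group: no nurses → C(4,4) = 1; no pharmacists → C(6,4) = 15.
Both groups omitted at once is impossible, so 210 − 16 = 194.

194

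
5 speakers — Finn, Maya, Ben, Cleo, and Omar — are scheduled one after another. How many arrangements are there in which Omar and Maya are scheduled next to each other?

Glue Omar and Maya into one block (2 internal orders), leaving 4 units to arrange in a row.
So the count is 2·(4)! = 48.

48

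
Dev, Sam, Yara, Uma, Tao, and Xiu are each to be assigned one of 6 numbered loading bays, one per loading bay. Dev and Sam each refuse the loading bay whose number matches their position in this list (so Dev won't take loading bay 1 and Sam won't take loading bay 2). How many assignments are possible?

504

Let Aᵢ (for i ∈ {1, 2}) be the placements that put person i in their forbidden loading bay. Any j of these fix j positions, leaving (6−j)! ways to fill the rest, and there are C(2,j) ways to pick which j.
By inclusion–exclusion, the number of valid placements is Σ_{j=0}^{2} (−1)^j C(2,j)·(6−j)!.
Computing: 720 − 240 + 24 = 504.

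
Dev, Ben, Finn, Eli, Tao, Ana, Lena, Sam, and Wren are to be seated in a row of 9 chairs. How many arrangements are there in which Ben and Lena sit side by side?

80640

Treat {Ben, Lena} as a single unit. There are 8 units to order, and the pair itself can be ordered 2 ways.
That gives 2 × 8! = 2 × 40320 = 80640.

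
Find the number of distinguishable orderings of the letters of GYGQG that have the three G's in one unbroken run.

Treat the 3 copies of G as a single block. The multiset to arrange is then {GGG, Q, Y}, 3 items in all.
All 3 items are distinct, so there are (3)! = 6 arrangements.

6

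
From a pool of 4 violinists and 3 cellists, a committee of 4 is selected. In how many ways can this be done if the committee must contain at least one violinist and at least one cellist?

34

Unrestricted: C(7,4) = 35 ways to pick any 4 of the 7.
Subtract selections that omit an entire group: no violinists → C(3,4) = 0; no cellists → C(4,4) = 1.
Both groups omitted at once is impossible, so 35 − 1 = 34.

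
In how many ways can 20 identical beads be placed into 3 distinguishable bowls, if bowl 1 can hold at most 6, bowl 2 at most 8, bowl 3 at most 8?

6

Ignoring the caps, the number of non-negative solutions to x_1+…+x_3 = 20 is C(22,2) = 231.
Subtract solutions that violate a single cap (substitute x_i' = x_i − (cap_i+1)): x_1 ≥ 7 gives C(15,2) = 105; x_2 ≥ 9 gives C(13,2) = 78; x_3 ≥ 9 gives C(13,2) = 78. Together 261.
Add back pairs where two caps are both exceeded: 15 + 15 + 6 = 36.
By inclusion–exclusion the count is 231 − 261 + 36 = 6.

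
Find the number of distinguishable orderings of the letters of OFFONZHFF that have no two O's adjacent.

Total arrangements of OFFONZHFF: 9!/(4!·2!) = 7560.
Arrangements with the O's together: treat OO as one letter, giving (8)!/(4!) = 1680.
Subtracting, 7560 − 1680 = 5880 arrangements keep the O's apart.

5880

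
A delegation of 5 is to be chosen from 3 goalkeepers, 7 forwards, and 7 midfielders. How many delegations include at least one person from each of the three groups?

3724

Unrestricted: C(17,5) = 6188 ways to pick any 5 of the 17.
Subtract selections that omit an entire group: no goalkeepers → C(14,5) = 2002; no forwards → C(10,5) = 252; no midfielders → C(10,5) = 252.
Add back selections omitting two groups (i.e. drawn from a single group): C(3,5) + C(7,5) + C(7,5) = 42.
By inclusion–exclusion: 6188 − 2506 + 42 = 3724.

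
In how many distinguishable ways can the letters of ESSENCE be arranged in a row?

ESSENCE has 7 letters with E appearing 3 times and S appearing twice.
Dividing 7! = 5040 by 3!·2! = 12 for the repeated letters gives 420.

420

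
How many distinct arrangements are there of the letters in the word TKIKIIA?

TKIKIIA has 7 letters with I appearing 3 times and K appearing twice.
The number of distinct arrangements is 7!/(3!·2!) = 5040/12 = 420.

420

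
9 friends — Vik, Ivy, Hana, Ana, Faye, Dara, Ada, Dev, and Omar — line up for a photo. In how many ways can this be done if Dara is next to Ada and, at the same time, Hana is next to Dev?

Treat {Dara,Ada} as one block (2 orders) and {Hana,Dev} as another (2 orders).
That leaves 7 units to arrange: 2 × 2 × 7! = 4 × 5040 = 20160.

20160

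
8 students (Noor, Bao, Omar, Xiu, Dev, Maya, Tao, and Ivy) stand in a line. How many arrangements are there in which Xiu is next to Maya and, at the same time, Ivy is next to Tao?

Treat {Xiu,Maya} as one block (2 orders) and {Ivy,Tao} as another (2 orders).
That leaves 6 units to arrange: 2 × 2 × 6! = 4 × 720 = 2880.

2880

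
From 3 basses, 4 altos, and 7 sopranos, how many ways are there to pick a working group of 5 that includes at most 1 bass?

Split by how many basses are chosen (0 through 1).
Sum: C(3,0)·C(11,5) + C(3,1)·C(11,4) = 462 + 990 = 1452.

1452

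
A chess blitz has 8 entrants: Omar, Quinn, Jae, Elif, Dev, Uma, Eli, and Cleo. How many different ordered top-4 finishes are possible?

1680

This is an ordered selection of 4 from 8: P(8,4).
That gives 8 × 7 × 6 × 5 = 1680.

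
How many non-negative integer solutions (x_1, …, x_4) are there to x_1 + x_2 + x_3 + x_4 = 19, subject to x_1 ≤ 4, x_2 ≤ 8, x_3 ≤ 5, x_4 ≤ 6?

35

Without the upper bounds there are C(22,3) = 1540 ways to split 19 among 4 variables.
Subtract solutions that violate a single cap (substitute x_i' = x_i − (cap_i+1)): x_1 ≥ 5 gives C(17,3) = 680; x_2 ≥ 9 gives C(13,3) = 286; x_3 ≥ 6 gives C(16,3) = 560; x_4 ≥ 7 gives C(15,3) = 455. Together 1981.
Add back pairs where two caps are both exceeded: 56 + 165 + 120 + 35 + 20 + 84 = 480.
Subtract triples: 0 + 0 + 4 + 0 = 4.
By inclusion–exclusion the count is 1540 − 1981 + 480 − 4 = 35.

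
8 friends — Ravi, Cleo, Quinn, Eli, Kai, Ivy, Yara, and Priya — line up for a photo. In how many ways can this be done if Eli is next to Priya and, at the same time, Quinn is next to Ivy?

2880

Treat {Eli,Priya} as one block (2 orders) and {Quinn,Ivy} as another (2 orders).
That leaves 6 units to arrange: 2 × 2 × 6! = 4 × 720 = 2880.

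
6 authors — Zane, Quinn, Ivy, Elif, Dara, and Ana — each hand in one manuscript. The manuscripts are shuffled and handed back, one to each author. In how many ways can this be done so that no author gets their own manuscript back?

265

This is the derangement count D_6: permutations of 6 items with no fixed point.
By inclusion–exclusion this is Σ_{j=0}^{6} (−1)^j C(6,j)·(6−j)!.
Computing: 720 − 720 + 360 − 120 + 30 − 6 + 1 = 265.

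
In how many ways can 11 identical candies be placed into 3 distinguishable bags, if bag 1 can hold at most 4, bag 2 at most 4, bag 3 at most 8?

19

Without the upper bounds there are C(13,2) = 78 ways to split 11 among 3 bags.
Subtract solutions that violate a single cap (substitute x_i' = x_i − (cap_i+1)): x_1 ≥ 5 gives C(8,2) = 28; x_2 ≥ 5 gives C(8,2) = 28; x_3 ≥ 9 gives C(4,2) = 6. Together 62.
Add back pairs where two caps are both exceeded: 3 + 0 + 0 = 3.
By inclusion–exclusion the count is 78 − 62 + 3 = 19.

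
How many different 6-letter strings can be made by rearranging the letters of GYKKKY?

Letter multiplicities in GYKKKY: G×1, K×3, Y×2.
The number of distinct arrangements is 6!/(3!·2!) = 720/12 = 60.

60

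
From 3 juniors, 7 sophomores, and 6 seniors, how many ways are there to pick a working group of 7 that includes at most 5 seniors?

Split by how many seniors are chosen (0 through 5).
Sum: C(6,0)·C(10,7) + C(6,1)·C(10,6) + C(6,2)·C(10,5) + C(6,3)·C(10,4) + C(6,4)·C(10,3) + C(6,5)·C(10,2) = 120 + 1260 + 3780 + 4200 + 1800 + 270 = 11430.

11430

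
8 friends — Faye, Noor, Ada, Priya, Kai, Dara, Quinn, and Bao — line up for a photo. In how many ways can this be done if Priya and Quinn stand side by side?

Glue Priya and Quinn into one block (2 internal orders), leaving 7 units to arrange in a row.
That gives 2 × 7! = 2 × 5040 = 10080.

10080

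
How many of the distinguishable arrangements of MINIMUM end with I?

120

With the last slot taken by I, it remains to arrange the other 6 letters (MNIMUM).
Those 6 letters have M appearing 3 times, giving (6)!/(3!) = 120.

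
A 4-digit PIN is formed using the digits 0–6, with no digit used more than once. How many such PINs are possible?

With no repetition, fill the 4 digits in order: 7 choices, then 6, down to 4.
That product is 7 × 6 × 5 × 4 = 840.

840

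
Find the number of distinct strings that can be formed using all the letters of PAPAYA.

60

PAPAYA has 6 letters with A appearing 3 times and P appearing twice.
Dividing 6! = 720 by 3!·2! = 12 for the repeated letters gives 60.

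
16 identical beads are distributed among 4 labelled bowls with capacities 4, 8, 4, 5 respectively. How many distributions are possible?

Without the upper bounds there are C(19,3) = 969 ways to split 16 among 4 bowls.
Subtract solutions that violate a single cap (substitute x_i' = x_i − (cap_i+1)): x_1 ≥ 5 gives C(14,3) = 364; x_2 ≥ 9 gives C(10,3) = 120; x_3 ≥ 5 gives C(14,3) = 364; x_4 ≥ 6 gives C(13,3) = 286. Together 1134.
Add back pairs where two caps are both exceeded: 10 + 84 + 56 + 10 + 4 + 56 = 220.
Subtract triples: 0 + 0 + 1 + 0 = 1.
By inclusion–exclusion the count is 969 − 1134 + 220 − 1 = 54.

54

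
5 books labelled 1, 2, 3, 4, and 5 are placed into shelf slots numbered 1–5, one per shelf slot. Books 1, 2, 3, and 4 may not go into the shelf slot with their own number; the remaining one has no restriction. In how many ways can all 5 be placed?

Let Aᵢ (for 1 ≤ i ≤ 4) be the placements that put book i in its forbidden shelf slot. Any j of these fix j positions, leaving (5−j)! ways to fill the rest, and there are C(4,j) ways to pick which j.
By inclusion–exclusion, the number of valid placements is Σ_{j=0}^{4} (−1)^j C(4,j)·(5−j)!.
Computing: 120 − 96 + 36 − 8 + 1 = 53.

53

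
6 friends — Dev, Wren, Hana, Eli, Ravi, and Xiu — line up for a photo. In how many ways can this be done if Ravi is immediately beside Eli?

240

Place the 4 others and the Ravi-Eli pair as 5 objects in a line; the pair has 2 internal arrangements.
That gives 2 × 5! = 2 × 120 = 240.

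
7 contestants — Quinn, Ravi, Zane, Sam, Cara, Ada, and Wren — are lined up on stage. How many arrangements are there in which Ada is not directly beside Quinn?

3600

Of the 7! = 5040 arrangements, those with Ada and Quinn adjacent number 2 × 6! = 1440 (treat the pair as a block with 2 internal orders).
So 5040 − 1440 = 3600 arrangements keep them apart.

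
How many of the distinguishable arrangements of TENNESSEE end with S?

840

Fix S in the last position and arrange the remaining 8 letters.
Those 8 letters have E appearing 4 times and N appearing twice, giving (8)!/(4!·2!) = 840.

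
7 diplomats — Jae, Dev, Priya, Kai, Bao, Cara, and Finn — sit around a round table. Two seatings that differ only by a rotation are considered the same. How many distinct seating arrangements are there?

Around a circle, 7 distinct people have 7!/7 = (6)! = 720 rotationally distinct seatings.

720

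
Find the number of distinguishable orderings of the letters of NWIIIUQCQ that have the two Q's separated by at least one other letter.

Total arrangements of NWIIIUQCQ: 9!/(3!·2!) = 30240.
If the two Q's are adjacent, glue them into one block, leaving 8 items to arrange: (8)!/(3!) = 6720 ways.
Subtracting, 30240 − 6720 = 23520 arrangements keep the Q's apart.

23520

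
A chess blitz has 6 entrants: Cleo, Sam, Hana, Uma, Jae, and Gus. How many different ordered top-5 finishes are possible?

720

There are 6 choices for 1st place, 5 for 2nd, and so on down to 2 for position 5.
That gives 6 × 5 × 4 × 3 × 2 = 720.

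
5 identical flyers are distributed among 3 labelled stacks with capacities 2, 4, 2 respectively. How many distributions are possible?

8

Without the upper bounds there are C(7,2) = 21 ways to split 5 among 3 stacks.
Subtract solutions that violate a single cap (substitute x_i' = x_i − (cap_i+1)): x_1 ≥ 3 gives C(4,2) = 6; x_2 ≥ 5 gives C(2,2) = 1; x_3 ≥ 3 gives C(4,2) = 6. Together 13.
No two caps can be exceeded simultaneously, so the pair terms are all 0.
By inclusion–exclusion the count is 21 − 13 + 0 = 8.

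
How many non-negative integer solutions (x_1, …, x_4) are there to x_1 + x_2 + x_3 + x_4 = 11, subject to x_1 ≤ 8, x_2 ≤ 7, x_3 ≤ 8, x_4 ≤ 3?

Ignoring the caps, the number of non-negative solutions to x_1+…+x_4 = 11 is C(14,3) = 364.
Subtract solutions that violate a single cap (substitute x_i' = x_i − (cap_i+1)): x_1 ≥ 9 gives C(5,3) = 10; x_2 ≥ 8 gives C(6,3) = 20; x_3 ≥ 9 gives C(5,3) = 10; x_4 ≥ 4 gives C(10,3) = 120. Together 160.
No two caps can be exceeded simultaneously, so the pair terms are all 0.
By inclusion–exclusion the count is 364 − 160 + 0 = 204.

204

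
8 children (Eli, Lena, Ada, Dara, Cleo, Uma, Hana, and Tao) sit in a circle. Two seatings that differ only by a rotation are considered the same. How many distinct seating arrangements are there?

5040

Fix one person's seat to break rotational symmetry; the remaining 7 people can be arranged in (7)! = 5040 ways.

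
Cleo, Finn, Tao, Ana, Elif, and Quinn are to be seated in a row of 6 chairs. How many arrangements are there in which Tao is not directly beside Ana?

480

Of the 6! = 720 arrangements, those with Tao and Ana adjacent number 2 × 5! = 240 (treat the pair as a block with 2 internal orders).
Complementary counting: 720 − 240 = 480.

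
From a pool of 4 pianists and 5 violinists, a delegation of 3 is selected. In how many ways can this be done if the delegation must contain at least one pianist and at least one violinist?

With no constraint there are C(9,3) = 84 possible selections.
Selections missing a whole group: no pianists → C(5,3) = 10; no violinists → C(4,3) = 4.
Both groups omitted at once is impossible, so 84 − 14 = 70.

70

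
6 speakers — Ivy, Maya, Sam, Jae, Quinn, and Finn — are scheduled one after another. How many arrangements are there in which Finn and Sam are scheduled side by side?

Glue Finn and Sam into one block (2 internal orders), leaving 5 units to arrange in a row.
So the count is 2·(5)! = 240.

240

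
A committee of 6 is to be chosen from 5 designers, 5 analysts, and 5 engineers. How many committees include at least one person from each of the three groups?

With no constraint there are C(15,6) = 5005 possible selections.
Selections missing a whole group: no designers → C(10,6) = 210; no analysts → C(10,6) = 210; no engineers → C(10,6) = 210.
Add back selections omitting two groups (i.e. drawn from a single group): C(5,6) + C(5,6) + C(5,6) = 0.
By inclusion–exclusion: 5005 − 630 + 0 = 4375.

4375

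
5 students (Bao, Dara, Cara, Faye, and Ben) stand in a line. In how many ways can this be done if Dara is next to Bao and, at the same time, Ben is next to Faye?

24

Treat {Dara,Bao} as one block (2 orders) and {Ben,Faye} as another (2 orders).
That leaves 3 units to arrange: 2 × 2 × 3! = 4 × 6 = 24.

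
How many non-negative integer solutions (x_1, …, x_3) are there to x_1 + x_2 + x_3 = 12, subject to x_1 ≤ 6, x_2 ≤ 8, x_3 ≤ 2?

12

Ignoring the caps, the number of non-negative solutions to x_1+…+x_3 = 12 is C(14,2) = 91.
Subtract solutions that violate a single cap (substitute x_i' = x_i − (cap_i+1)): x_1 ≥ 7 gives C(7,2) = 21; x_2 ≥ 9 gives C(5,2) = 10; x_3 ≥ 3 gives C(11,2) = 55. Together 86.
Add back pairs where two caps are both exceeded: 0 + 6 + 1 = 7.
By inclusion–exclusion the count is 91 − 86 + 7 = 12.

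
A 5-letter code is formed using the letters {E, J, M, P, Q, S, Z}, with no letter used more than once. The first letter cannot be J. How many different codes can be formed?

2160

The first letter has 7−1 = 6 choices (anything except J).
The remaining 4 letters are filled from the other 6 symbols without repetition: 6 × 5 × 4 × 3 = 360.
Total: 6 × 360 = 2160.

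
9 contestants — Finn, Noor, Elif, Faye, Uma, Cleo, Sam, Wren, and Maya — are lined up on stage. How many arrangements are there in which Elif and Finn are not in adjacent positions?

There are 9! = 362880 arrangements in all. If Elif and Finn are adjacent, merging them into one block gives 2·(8)! = 80640 arrangements.
Complementary counting: 362880 − 80640 = 282240.

282240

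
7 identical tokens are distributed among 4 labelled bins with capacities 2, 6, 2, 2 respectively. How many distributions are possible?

26

Without the upper bounds there are C(10,3) = 120 ways to split 7 among 4 bins.
Subtract solutions that violate a single cap (substitute x_i' = x_i − (cap_i+1)): x_1 ≥ 3 gives C(7,3) = 35; x_2 ≥ 7 gives C(3,3) = 1; x_3 ≥ 3 gives C(7,3) = 35; x_4 ≥ 3 gives C(7,3) = 35. Together 106.
Add back pairs where two caps are both exceeded: 0 + 4 + 4 + 0 + 0 + 4 = 12.
By inclusion–exclusion the count is 120 − 106 + 12 = 26.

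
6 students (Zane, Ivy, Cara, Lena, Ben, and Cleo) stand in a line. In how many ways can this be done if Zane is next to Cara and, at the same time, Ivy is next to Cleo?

Treat {Zane,Cara} as one block (2 orders) and {Ivy,Cleo} as another (2 orders).
That leaves 4 units to arrange: 2 × 2 × 4! = 4 × 24 = 96.

96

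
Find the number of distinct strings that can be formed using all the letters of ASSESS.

30

The 6 letters of ASSESS have repeats: S appearing 4 times.
The number of distinct arrangements is 6!/(4!) = 720/24 = 30.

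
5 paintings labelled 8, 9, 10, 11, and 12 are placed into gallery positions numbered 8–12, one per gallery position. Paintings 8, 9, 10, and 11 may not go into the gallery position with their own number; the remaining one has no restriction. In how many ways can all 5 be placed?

Let Aᵢ (for 8 ≤ i ≤ 11) be the placements that put painting i in its forbidden gallery position. Any j of these fix j positions, leaving (5−j)! ways to fill the rest, and there are C(4,j) ways to pick which j.
By inclusion–exclusion, the number of valid placements is Σ_{j=0}^{4} (−1)^j C(4,j)·(5−j)!.
Computing: 120 − 96 + 36 − 8 + 1 = 53.

53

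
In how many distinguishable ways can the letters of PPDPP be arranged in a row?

PPDPP has 5 letters with P appearing 4 times.
Dividing 5! = 120 by 4! = 24 for the repeated letters gives 5.

5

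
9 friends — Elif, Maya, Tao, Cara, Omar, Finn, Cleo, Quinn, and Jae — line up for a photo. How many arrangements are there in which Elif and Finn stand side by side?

Treat {Elif, Finn} as a single unit. There are 8 units to order, and the pair itself can be ordered 2 ways.
That gives 2 × 8! = 2 × 40320 = 80640.

80640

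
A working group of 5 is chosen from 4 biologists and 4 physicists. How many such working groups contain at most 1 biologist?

Split by how many biologists are chosen (0 through 1).
Sum: C(4,0)·C(4,5) + C(4,1)·C(4,4) = 0 + 4 = 4.

4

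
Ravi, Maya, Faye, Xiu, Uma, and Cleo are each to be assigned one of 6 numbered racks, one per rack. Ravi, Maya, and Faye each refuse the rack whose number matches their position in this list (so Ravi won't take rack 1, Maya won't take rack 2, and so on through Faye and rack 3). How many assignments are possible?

Let Aᵢ (for i ∈ {1, 2, 3}) be the placements that put person i in their forbidden rack. Any j of these fix j positions, leaving (6−j)! ways to fill the rest, and there are C(3,j) ways to pick which j.
By inclusion–exclusion, the number of valid placements is Σ_{j=0}^{3} (−1)^j C(3,j)·(6−j)!.
Computing: 720 − 360 + 72 − 6 = 426.

426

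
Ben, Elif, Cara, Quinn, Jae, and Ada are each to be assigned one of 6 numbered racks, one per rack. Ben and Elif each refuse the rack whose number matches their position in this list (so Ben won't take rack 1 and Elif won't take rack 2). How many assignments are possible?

504

Let Aᵢ (for i ∈ {1, 2}) be the placements that put person i in their forbidden rack. Any j of these fix j positions, leaving (6−j)! ways to fill the rest, and there are C(2,j) ways to pick which j.
By inclusion–exclusion, the number of valid placements is Σ_{j=0}^{2} (−1)^j C(2,j)·(6−j)!.
Computing: 720 − 240 + 24 = 504.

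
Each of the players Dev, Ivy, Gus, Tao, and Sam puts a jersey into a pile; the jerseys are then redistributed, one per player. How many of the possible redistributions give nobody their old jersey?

44

This is the derangement count D_5: permutations of 5 items with no fixed point.
By inclusion–exclusion this is Σ_{j=0}^{5} (−1)^j C(5,j)·(5−j)!.
Computing: 120 − 120 + 60 − 20 + 5 − 1 = 44.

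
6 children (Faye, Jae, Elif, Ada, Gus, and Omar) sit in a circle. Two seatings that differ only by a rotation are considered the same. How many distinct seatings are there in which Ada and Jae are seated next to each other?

Glue Ada and Jae into a block (2 internal orders). Seating 5 units around a circle gives (4)! arrangements.
So 2 × (4)! = 2 × 24 = 48.

48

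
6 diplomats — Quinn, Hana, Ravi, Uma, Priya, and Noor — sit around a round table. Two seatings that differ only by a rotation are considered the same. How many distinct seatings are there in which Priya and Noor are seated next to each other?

Treat {Priya, Noor} as one unit (2 internal orders) and seat the resulting 5 units around the table: (4)! circular arrangements.
So 2 × (4)! = 2 × 24 = 48.

48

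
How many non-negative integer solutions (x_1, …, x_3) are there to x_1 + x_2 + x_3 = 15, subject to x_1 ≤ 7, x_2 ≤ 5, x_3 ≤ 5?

6

Ignoring the caps, the number of non-negative solutions to x_1+…+x_3 = 15 is C(17,2) = 136.
Subtract solutions that violate a single cap (substitute x_i' = x_i − (cap_i+1)): x_1 ≥ 8 gives C(9,2) = 36; x_2 ≥ 6 gives C(11,2) = 55; x_3 ≥ 6 gives C(11,2) = 55. Together 146.
Add back pairs where two caps are both exceeded: 3 + 3 + 10 = 16.
By inclusion–exclusion the count is 136 − 146 + 16 = 6.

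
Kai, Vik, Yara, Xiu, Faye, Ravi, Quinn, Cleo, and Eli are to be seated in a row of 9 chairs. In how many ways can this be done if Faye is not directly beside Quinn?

282240

Of the 9! = 362880 arrangements, those with Faye and Quinn adjacent number 2 × 8! = 80640 (treat the pair as a block with 2 internal orders).
Complementary counting: 362880 − 80640 = 282240.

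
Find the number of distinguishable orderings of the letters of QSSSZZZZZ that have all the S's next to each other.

42

Treat the 3 copies of S as a single block. The multiset to arrange is then {SSS, Q, Z, Z, Z, Z, Z}, 7 items in all.
That gives (7)!/(5!) = 42 arrangements.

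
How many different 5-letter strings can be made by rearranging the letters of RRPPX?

Letter multiplicities in RRPPX: P×2, R×2, X×1.
Dividing 5! = 120 by 2!·2! = 4 for the repeated letters gives 30.

30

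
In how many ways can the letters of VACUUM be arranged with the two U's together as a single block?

Treat the 2 copies of U as a single block. The multiset to arrange is then {UU, A, C, M, V}, 5 items in all.
All 5 items are distinct, so there are (5)! = 120 arrangements.

120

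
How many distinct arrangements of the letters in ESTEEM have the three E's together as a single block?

Treat the 3 copies of E as a single block. The multiset to arrange is then {EEE, M, S, T}, 4 items in all.
All 4 items are distinct, so there are (4)! = 24 arrangements.

24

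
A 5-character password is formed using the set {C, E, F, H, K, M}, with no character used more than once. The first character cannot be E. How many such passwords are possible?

600

The first character has 6−1 = 5 choices (anything except E).
The remaining 4 characters are filled from the other 5 symbols without repetition: 5 × 4 × 3 × 2 = 120.
Total: 5 × 120 = 600.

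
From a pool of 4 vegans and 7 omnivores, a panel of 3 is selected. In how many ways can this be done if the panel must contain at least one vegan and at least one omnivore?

Total 3-person selections from all 11: C(11,3) = 165.
Subtract selections that omit an entire group: no vegans → C(7,3) = 35; no omnivores → C(4,3) = 4.
Both groups omitted at once is impossible, so 165 − 39 = 126.

126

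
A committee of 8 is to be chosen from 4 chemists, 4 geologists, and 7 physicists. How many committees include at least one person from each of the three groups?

With no constraint there are C(15,8) = 6435 possible selections.
Selections missing a whole group: no chemists → C(11,8) = 165; no geologists → C(11,8) = 165; no physicists → C(8,8) = 1.
Add back selections omitting two groups (i.e. drawn from a single group): C(4,8) + C(4,8) + C(7,8) = 0.
By inclusion–exclusion: 6435 − 331 + 0 = 6104.

6104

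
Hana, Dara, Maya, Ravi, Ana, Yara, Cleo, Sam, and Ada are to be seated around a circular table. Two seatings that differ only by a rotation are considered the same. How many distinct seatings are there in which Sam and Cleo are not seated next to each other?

30240

All circular seatings of 9 people number (8)! = 40320.
Those with Sam next to Cleo: fuse the pair into one unit and seat 8 units around a circle — 2·(7)! = 10080.
Subtracting, 40320 − 10080 = 30240.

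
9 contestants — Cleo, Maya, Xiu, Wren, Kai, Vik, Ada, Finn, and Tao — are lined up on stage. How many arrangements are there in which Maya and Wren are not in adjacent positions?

Of the 9! = 362880 arrangements, those with Maya and Wren adjacent number 2 × 8! = 80640 (treat the pair as a block with 2 internal orders).
Complementary counting: 362880 − 80640 = 282240.

282240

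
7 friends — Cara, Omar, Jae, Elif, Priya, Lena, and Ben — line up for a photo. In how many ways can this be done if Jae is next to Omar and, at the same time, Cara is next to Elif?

480

Treat {Jae,Omar} as one block (2 orders) and {Cara,Elif} as another (2 orders).
That leaves 5 units to arrange: 2 × 2 × 5! = 4 × 120 = 480.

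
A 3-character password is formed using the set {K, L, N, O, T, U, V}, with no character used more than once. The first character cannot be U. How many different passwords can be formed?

The first character has 7−1 = 6 choices (anything except U).
The remaining 2 characters are filled from the other 6 symbols without repetition: 6 × 5 = 30.
Total: 6 × 30 = 180.

180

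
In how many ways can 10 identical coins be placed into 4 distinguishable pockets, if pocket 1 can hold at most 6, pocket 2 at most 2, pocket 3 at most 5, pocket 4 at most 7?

106

Without the upper bounds there are C(13,3) = 286 ways to split 10 among 4 pockets.
Subtract solutions that violate a single cap (substitute x_i' = x_i − (cap_i+1)): x_1 ≥ 7 gives C(6,3) = 20; x_2 ≥ 3 gives C(10,3) = 120; x_3 ≥ 6 gives C(7,3) = 35; x_4 ≥ 8 gives C(5,3) = 10. Together 185.
Add back pairs where two caps are both exceeded: 1 + 0 + 0 + 4 + 0 + 0 = 5.
By inclusion–exclusion the count is 286 − 185 + 5 = 106.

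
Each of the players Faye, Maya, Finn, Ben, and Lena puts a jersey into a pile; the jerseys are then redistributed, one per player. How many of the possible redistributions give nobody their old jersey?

This is the derangement count D_5: permutations of 5 items with no fixed point.
By inclusion–exclusion this is Σ_{j=0}^{5} (−1)^j C(5,j)·(5−j)!.
Computing: 120 − 120 + 60 − 20 + 5 − 1 = 44.

44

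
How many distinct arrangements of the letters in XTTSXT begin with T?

30

Fix T in the first position and arrange the remaining 5 letters.
Those 5 letters have T appearing twice and X appearing twice, giving (5)!/(2!·2!) = 30.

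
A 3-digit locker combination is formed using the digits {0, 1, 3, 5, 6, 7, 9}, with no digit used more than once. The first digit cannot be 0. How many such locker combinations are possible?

The first digit has 7−1 = 6 choices (anything except 0).
The remaining 2 digits are filled from the other 6 symbols without repetition: 6 × 5 = 30.
Total: 6 × 30 = 180.

180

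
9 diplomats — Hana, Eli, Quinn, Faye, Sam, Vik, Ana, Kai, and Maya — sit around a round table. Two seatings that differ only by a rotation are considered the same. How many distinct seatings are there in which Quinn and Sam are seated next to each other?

Glue Quinn and Sam into a block (2 internal orders). Seating 8 units around a circle gives (7)! arrangements.
So 2 × (7)! = 2 × 5040 = 10080.

10080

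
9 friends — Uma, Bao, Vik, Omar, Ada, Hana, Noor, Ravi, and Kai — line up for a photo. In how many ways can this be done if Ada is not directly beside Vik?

282240

Of the 9! = 362880 arrangements, those with Ada and Vik adjacent number 2 × 8! = 80640 (treat the pair as a block with 2 internal orders).
Complementary counting: 362880 − 80640 = 282240.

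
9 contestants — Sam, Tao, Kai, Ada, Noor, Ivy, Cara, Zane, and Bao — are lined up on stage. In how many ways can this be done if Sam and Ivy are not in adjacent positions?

Of the 9! = 362880 arrangements, those with Sam and Ivy adjacent number 2 × 8! = 80640 (treat the pair as a block with 2 internal orders).
So 362880 − 80640 = 282240 arrangements keep them apart.

282240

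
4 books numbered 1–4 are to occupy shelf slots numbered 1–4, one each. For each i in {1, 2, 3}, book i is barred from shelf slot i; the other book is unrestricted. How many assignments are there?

Let Aᵢ (for i ∈ {1, 2, 3}) be the placements that put book i in its forbidden shelf slot. Any j of these fix j positions, leaving (4−j)! ways to fill the rest, and there are C(3,j) ways to pick which j.
By inclusion–exclusion, the number of valid placements is Σ_{j=0}^{3} (−1)^j C(3,j)·(4−j)!.
Computing: 24 − 18 + 6 − 1 = 11.

11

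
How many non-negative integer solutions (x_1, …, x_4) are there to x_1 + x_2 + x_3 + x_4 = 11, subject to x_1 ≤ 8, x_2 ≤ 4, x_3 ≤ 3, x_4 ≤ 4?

90

Ignoring the caps, the number of non-negative solutions to x_1+…+x_4 = 11 is C(14,3) = 364.
Subtract solutions that violate a single cap (substitute x_i' = x_i − (cap_i+1)): x_1 ≥ 9 gives C(5,3) = 10; x_2 ≥ 5 gives C(9,3) = 84; x_3 ≥ 4 gives C(10,3) = 120; x_4 ≥ 5 gives C(9,3) = 84. Together 298.
Add back pairs where two caps are both exceeded: 0 + 0 + 0 + 10 + 4 + 10 = 24.
By inclusion–exclusion the count is 364 − 298 + 24 = 90.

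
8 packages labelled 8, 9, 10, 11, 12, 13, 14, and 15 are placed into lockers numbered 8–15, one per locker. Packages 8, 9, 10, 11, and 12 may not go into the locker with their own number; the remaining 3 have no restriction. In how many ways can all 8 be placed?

21234

Let Aᵢ (for 8 ≤ i ≤ 12) be the placements that put package i in its forbidden locker. Any j of these fix j positions, leaving (8−j)! ways to fill the rest, and there are C(5,j) ways to pick which j.
By inclusion–exclusion, the number of valid placements is Σ_{j=0}^{5} (−1)^j C(5,j)·(8−j)!.
Computing: 40320 − 25200 + 7200 − 1200 + 120 − 6 = 21234.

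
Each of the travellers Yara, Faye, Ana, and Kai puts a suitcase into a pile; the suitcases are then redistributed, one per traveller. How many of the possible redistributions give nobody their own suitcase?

This is the derangement count D_4: permutations of 4 items with no fixed point.
By inclusion–exclusion this is Σ_{j=0}^{4} (−1)^j C(4,j)·(4−j)!.
Computing: 24 − 24 + 12 − 4 + 1 = 9.

9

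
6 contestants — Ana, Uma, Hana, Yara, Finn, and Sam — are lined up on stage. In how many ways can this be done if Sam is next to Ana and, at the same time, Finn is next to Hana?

Treat {Sam,Ana} as one block (2 orders) and {Finn,Hana} as another (2 orders).
That leaves 4 units to arrange: 2 × 2 × 4! = 4 × 24 = 96.

96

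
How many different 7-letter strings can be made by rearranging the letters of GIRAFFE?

Letter multiplicities in GIRAFFE: A×1, E×1, F×2, G×1, I×1, R×1.
The number of distinct arrangements is 7!/(2!) = 5040/2 = 2520.

2520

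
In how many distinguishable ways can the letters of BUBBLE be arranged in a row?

120

Letter multiplicities in BUBBLE: B×3, E×1, L×1, U×1.
So there are 6! / (3!) = 120 distinguishable arrangements.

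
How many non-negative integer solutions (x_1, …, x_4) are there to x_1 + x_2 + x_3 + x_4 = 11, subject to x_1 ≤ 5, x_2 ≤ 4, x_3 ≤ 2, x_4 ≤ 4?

31

By stars and bars, unrestricted non-negative solutions to x_1+…+x_4 = 11 number C(11+3,3) = 364.
Subtract solutions that violate a single cap (substitute x_i' = x_i − (cap_i+1)): x_1 ≥ 6 gives C(8,3) = 56; x_2 ≥ 5 gives C(9,3) = 84; x_3 ≥ 3 gives C(11,3) = 165; x_4 ≥ 5 gives C(9,3) = 84. Together 389.
Add back pairs where two caps are both exceeded: 1 + 10 + 1 + 20 + 4 + 20 = 56.
By inclusion–exclusion the count is 364 − 389 + 56 = 31.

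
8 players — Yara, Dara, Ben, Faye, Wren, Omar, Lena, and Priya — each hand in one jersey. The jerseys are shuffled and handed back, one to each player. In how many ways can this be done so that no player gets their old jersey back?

Count assignments avoiding every fixed point. For any j of the 8 players fixed to their old jersey, the other 8−j can be arranged in (8−j)! ways.
By inclusion–exclusion this is Σ_{j=0}^{8} (−1)^j C(8,j)·(8−j)!.
Computing: 40320 − 40320 + 20160 − 6720 + 1680 − 336 + 56 − 8 + 1 = 14833.

14833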